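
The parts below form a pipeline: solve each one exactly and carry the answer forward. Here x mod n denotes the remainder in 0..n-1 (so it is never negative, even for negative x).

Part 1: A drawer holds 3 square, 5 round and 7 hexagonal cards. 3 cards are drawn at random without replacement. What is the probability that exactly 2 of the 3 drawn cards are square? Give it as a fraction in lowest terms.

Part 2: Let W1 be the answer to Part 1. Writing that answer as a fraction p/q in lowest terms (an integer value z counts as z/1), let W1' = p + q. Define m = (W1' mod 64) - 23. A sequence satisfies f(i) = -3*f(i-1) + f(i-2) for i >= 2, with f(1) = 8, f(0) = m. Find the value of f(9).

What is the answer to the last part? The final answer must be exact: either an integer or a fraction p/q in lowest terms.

Part 1: total draws C(15,3) = 455; favorable C(3,2)*C(12,1) = 36; P = 36/455; answer 36/455
Part 2: W1 = 36/455; threaded value p + q = 491; m = 20; f(2) = -3*(8) + 1*(20) = -4; iterating: f(2)=-4, f(3)=20, f(4)=-64, f(5)=212, f(6)=-700, f(7)=2312, f(8)=-7636, f(9)=25220; answer 25220

25220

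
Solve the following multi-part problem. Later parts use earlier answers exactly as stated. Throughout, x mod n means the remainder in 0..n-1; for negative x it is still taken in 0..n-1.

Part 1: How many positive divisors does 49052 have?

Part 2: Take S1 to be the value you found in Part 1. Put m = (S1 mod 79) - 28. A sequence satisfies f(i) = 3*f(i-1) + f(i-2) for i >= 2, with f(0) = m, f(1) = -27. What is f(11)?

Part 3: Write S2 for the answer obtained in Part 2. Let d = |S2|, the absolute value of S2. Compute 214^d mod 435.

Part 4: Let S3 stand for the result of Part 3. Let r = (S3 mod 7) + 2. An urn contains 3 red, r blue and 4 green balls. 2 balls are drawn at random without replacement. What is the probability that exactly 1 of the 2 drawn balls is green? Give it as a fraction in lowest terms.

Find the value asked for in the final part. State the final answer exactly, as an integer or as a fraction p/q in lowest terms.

28/55

Part 1: 49052 = 2^2 * 12263; number of divisors = (2+1) * (1+1) = 6; answer 6
Part 2: S1 = 6; m = -22; f(2) = 3*(-27) + 1*(-22) = -103; iterating: f(2)=-103, f(3)=-336, f(4)=-1111, f(5)=-3669, f(6)=-12118, f(7)=-40023, f(8)=-132187, f(9)=-436584, f(10)=-1441939, f(11)=-4762401; answer -4762401
Part 3: S2 = -4762401; d = 4762401; squarings mod 435: 214^1=214, 214^2=121, 214^4=286, 214^8=16, 214^16=256, 214^32=286, 214^64=16, 214^128=256, 214^256=286, 214^512=16, 214^1024=256, 214^2048=286, 214^4096=16, 214^8192=256, 214^16384=286, 214^32768=16, 214^65536=256, 214^131072=286, 214^262144=16, 214^524288=256, 214^1048576=286, 214^2097152=16, 214^4194304=256; 214^4762401 = 214^1 * 214^32 * 214^256 * 214^512 * 214^2048 * 214^8192 * 214^32768 * 214^524288 * 214^4194304 = 394 (mod 435); answer 394
Part 4: S3 = 394; r = 4; total draws C(11,2) = 55; favorable C(4,1)*C(7,1) = 28; P = 28/55; answer 28/55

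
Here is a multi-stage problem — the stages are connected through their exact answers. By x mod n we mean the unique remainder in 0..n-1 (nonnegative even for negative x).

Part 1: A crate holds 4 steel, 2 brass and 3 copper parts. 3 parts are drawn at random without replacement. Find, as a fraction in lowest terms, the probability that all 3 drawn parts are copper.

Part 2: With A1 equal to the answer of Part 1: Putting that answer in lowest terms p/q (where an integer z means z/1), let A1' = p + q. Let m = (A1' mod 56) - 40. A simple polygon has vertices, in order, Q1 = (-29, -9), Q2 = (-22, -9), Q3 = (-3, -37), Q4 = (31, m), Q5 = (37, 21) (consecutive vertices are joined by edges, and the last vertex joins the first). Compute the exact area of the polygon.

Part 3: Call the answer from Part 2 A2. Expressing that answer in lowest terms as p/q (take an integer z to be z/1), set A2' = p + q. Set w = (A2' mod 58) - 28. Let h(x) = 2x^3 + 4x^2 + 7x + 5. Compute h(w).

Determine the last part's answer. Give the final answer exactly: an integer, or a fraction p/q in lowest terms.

Part 1: total draws C(9,3) = 84; favorable C(3,3) = 1; P = 1/84; answer 1/84
Part 2: A1 = 1/84; threaded value p + q = 85; m = -11; cross terms: (-29*-9 - -22*-9)=63, (-22*-37 - -3*-9)=787, (-3*-11 - 31*-37)=1180, (31*21 - 37*-11)=1058, (37*-9 - -29*21)=276; twice the area = |3364| = 3364; area = 1682; answer 1682
Part 3: A2 = 1682; threaded value p + q = 1683; w = -27; 2*(-27)^3 + 4*(-27)^2 + 7*(-27)^1 + 5 = (-39366) + (2916) + (-189) + (5) = -36634; answer -36634

-36634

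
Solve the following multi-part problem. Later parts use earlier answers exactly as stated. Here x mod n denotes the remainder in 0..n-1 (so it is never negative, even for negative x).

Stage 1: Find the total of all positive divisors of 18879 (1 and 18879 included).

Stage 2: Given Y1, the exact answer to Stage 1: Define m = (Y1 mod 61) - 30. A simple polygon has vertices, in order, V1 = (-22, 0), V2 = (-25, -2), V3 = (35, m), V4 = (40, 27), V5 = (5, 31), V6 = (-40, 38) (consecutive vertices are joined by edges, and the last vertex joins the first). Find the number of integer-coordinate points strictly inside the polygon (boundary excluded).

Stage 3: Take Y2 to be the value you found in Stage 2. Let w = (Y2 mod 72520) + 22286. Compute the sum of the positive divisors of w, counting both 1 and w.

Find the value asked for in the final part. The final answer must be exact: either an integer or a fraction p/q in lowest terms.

Stage 1: 18879 = 3 * 7 * 29 * 31; sigma = (1 + 3) * (1 + 7) * (1 + 29) * (1 + 31) = 4 * 8 * 30 * 32 = 30720; answer 30720
Stage 2: Y1 = 30720; m = 7; cross terms: (-22*-2 - -25*0)=44, (-25*7 - 35*-2)=-105, (35*27 - 40*7)=665, (40*31 - 5*27)=1105, (5*38 - -40*31)=1430, (-40*0 - -22*38)=836; twice the area = |3975| = 3975; area = 3975/2; boundary points = 1 + 3 + 5 + 1 + 1 + 2 = 13; strictly interior points = area - boundary/2 + 1 = 1982; answer 1982
Stage 3: Y2 = 1982; w = 24268; 24268 = 2^2 * 6067; sigma = (1 + 2 + 4) * (1 + 6067) = 7 * 6068 = 42476; answer 42476

42476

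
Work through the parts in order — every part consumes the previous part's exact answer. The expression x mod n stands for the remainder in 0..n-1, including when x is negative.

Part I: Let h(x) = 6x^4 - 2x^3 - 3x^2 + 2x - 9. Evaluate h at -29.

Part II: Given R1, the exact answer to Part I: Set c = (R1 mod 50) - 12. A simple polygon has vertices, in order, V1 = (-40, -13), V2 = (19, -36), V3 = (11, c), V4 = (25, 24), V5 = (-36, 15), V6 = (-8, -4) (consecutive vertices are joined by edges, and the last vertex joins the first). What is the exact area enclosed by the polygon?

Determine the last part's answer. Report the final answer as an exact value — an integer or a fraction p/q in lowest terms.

1861

Part I: 6*(-29)^4 - 2*(-29)^3 - 3*(-29)^2 + 2*(-29)^1 - 9 = (4243686) + (48778) + (-2523) + (-58) + (-9) = 4289874; answer 4289874
Part II: R1 = 4289874; c = 12; cross terms: (-40*-36 - 19*-13)=1687, (19*12 - 11*-36)=624, (11*24 - 25*12)=-36, (25*15 - -36*24)=1239, (-36*-4 - -8*15)=264, (-8*-13 - -40*-4)=-56; twice the area = |3722| = 3722; area = 1861; answer 1861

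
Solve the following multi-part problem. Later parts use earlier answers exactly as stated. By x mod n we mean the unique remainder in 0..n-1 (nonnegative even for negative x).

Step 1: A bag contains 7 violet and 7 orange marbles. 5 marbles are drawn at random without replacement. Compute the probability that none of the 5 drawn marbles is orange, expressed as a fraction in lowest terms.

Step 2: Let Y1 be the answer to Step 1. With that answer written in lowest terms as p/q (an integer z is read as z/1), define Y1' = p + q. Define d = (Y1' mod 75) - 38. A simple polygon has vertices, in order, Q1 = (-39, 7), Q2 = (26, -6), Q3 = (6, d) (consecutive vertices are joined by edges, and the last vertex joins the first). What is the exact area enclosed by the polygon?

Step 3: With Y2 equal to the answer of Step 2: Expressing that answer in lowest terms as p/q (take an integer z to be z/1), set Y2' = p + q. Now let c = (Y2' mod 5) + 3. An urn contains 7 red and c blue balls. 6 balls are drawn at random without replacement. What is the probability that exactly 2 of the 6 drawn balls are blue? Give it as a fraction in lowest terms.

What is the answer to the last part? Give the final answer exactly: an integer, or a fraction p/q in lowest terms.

5/11

Step 1: total draws C(14,5) = 2002; favorable C(7,5) = 21; P = 3/286; answer 3/286
Step 2: Y1 = 3/286; threaded value p + q = 289; d = 26; cross terms: (-39*-6 - 26*7)=52, (26*26 - 6*-6)=712, (6*7 - -39*26)=1056; twice the area = |1820| = 1820; area = 910; answer 910
Step 3: Y2 = 910; threaded value p + q = 911; c = 4; total draws C(11,6) = 462; favorable C(4,2)*C(7,4) = 210; P = 5/11; answer 5/11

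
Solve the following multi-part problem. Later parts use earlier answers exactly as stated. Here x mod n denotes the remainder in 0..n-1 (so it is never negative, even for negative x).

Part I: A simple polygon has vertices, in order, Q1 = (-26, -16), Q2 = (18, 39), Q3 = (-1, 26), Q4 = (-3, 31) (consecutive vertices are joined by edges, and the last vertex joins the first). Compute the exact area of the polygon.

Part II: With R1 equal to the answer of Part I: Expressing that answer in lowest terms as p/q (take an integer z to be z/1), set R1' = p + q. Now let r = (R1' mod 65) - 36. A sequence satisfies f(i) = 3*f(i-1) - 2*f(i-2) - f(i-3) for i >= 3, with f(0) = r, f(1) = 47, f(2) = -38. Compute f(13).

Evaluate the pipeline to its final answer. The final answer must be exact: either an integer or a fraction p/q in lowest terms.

Part I: cross terms: (-26*39 - 18*-16)=-726, (18*26 - -1*39)=507, (-1*31 - -3*26)=47, (-3*-16 - -26*31)=854; twice the area = |682| = 682; area = 341; answer 341
Part II: R1 = 341; threaded value p + q = 342; r = -19; f(3) = 3*(-38) - 2*(47) - 1*(-19) = -189; iterating: f(3)=-189, f(4)=-538, f(5)=-1198, f(6)=-2329, f(7)=-4053, f(8)=-6303, f(9)=-8474, f(10)=-8763, f(11)=-3038, f(12)=16886, f(13)=65497; answer 65497

65497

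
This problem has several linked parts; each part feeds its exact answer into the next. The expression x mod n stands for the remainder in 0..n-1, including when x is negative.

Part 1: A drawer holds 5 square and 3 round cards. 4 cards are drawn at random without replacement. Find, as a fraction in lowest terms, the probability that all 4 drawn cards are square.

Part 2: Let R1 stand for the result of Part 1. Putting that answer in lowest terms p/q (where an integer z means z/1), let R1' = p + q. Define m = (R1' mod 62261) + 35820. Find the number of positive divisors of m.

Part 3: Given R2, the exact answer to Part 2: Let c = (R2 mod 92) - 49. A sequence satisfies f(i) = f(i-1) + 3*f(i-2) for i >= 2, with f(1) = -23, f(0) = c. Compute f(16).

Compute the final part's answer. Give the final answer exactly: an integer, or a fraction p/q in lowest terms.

-13251677

Part 1: total draws C(8,4) = 70; favorable C(5,4) = 5; P = 1/14; answer 1/14
Part 2: R1 = 1/14; threaded value p + q = 15; m = 35835; 35835 = 3 * 5 * 2389; number of divisors = (1+1) * (1+1) * (1+1) = 8; answer 8
Part 3: R2 = 8; c = -41; f(2) = 1*(-23) + 3*(-41) = -146; iterating: f(2)=-146, f(3)=-215, f(4)=-653, f(5)=-1298, f(6)=-3257, f(7)=-7151, f(8)=-16922, f(9)=-38375, f(10)=-89141, f(11)=-204266, f(12)=-471689, f(13)=-1084487, f(14)=-2499554, f(15)=-5753015, f(16)=-13251677; answer -13251677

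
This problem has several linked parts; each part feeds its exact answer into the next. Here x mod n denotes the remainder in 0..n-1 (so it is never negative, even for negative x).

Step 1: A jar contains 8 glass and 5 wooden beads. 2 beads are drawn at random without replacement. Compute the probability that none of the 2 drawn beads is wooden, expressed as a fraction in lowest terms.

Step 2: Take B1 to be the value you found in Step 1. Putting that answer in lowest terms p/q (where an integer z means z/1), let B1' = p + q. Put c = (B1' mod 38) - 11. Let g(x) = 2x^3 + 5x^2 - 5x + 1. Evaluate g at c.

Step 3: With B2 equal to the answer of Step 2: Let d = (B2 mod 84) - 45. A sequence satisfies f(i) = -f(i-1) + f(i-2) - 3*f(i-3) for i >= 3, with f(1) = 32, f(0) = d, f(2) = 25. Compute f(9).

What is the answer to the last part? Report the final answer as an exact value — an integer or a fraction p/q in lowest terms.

4916

Step 1: total draws C(13,2) = 78; favorable C(8,2) = 28; P = 14/39; answer 14/39
Step 2: B1 = 14/39; threaded value p + q = 53; c = 4; 2*(4)^3 + 5*(4)^2 - 5*(4)^1 + 1 = (128) + (80) + (-20) + (1) = 189; answer 189
Step 3: B2 = 189; d = -24; f(3) = -1*(25) + 1*(32) - 3*(-24) = 79; iterating: f(3)=79, f(4)=-150, f(5)=154, f(6)=-541, f(7)=1145, f(8)=-2148, f(9)=4916; answer 4916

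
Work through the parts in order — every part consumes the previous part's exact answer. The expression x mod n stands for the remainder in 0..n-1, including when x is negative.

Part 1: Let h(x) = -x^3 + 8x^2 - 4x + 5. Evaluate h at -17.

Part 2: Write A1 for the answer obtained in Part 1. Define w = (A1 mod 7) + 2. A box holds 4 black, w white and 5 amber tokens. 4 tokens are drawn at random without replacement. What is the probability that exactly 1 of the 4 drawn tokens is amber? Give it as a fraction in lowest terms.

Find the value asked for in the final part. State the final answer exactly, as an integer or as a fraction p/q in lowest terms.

40/91

Part 1: -1*(-17)^3 + 8*(-17)^2 - 4*(-17)^1 + 5 = (4913) + (2312) + (68) + (5) = 7298; answer 7298
Part 2: A1 = 7298; w = 6; total draws C(15,4) = 1365; favorable C(5,1)*C(10,3) = 600; P = 40/91; answer 40/91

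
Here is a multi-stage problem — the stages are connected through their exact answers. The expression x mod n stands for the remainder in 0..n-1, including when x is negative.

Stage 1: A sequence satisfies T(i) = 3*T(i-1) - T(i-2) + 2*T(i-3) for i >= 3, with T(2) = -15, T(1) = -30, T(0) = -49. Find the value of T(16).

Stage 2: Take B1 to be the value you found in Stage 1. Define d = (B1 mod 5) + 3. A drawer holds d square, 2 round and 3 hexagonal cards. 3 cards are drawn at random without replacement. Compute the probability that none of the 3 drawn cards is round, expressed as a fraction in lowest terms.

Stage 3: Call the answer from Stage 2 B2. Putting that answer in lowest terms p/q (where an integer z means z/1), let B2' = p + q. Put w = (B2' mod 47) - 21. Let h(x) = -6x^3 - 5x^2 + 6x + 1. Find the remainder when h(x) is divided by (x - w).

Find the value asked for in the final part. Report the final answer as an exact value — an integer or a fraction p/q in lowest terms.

17

Stage 1: T(3) = 3*(-15) - 1*(-30) + 2*(-49) = -113; iterating: T(3)=-113, T(4)=-384, T(5)=-1069, T(6)=-3049, T(7)=-8846, T(8)=-25627, T(9)=-74133, T(10)=-214464, T(11)=-620513, T(12)=-1795341, T(13)=-5194438, T(14)=-15028999, T(15)=-43483241, T(16)=-125809600; answer -125809600
Stage 2: B1 = -125809600; d = 3; total draws C(8,3) = 56; favorable C(6,3) = 20; P = 5/14; answer 5/14
Stage 3: B2 = 5/14; threaded value p + q = 19; w = -2; remainder = value at the root: -6*(-2)^3 - 5*(-2)^2 + 6*(-2)^1 + 1 = (48) + (-20) + (-12) + (1) = 17; answer 17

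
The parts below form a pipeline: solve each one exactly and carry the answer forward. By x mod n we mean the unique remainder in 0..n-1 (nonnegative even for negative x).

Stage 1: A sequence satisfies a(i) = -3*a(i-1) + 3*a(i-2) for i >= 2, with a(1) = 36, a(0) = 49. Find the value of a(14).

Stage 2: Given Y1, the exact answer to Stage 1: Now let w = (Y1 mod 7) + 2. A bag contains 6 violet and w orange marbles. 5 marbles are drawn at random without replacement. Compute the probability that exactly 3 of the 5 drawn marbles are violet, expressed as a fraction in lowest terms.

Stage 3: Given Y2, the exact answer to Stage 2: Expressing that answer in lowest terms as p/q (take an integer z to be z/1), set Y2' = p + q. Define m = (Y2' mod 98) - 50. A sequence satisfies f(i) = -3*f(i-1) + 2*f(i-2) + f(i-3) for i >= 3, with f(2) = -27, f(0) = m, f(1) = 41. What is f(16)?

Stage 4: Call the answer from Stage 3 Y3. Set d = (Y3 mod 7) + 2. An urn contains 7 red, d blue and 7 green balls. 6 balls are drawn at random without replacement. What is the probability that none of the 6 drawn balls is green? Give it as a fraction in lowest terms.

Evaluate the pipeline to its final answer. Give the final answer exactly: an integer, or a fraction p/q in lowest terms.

15/884

Stage 1: a(2) = -3*(36) + 3*(49) = 39; iterating: a(2)=39, a(3)=-9, a(4)=144, a(5)=-459, a(6)=1809, a(7)=-6804, a(8)=25839, a(9)=-97929, a(10)=371304, a(11)=-1407699, a(12)=5337009, a(13)=-20234124, a(14)=76713399; answer 76713399
Stage 2: Y1 = 76713399; w = 2; total draws C(8,5) = 56; favorable C(6,3)*C(2,2) = 20; P = 5/14; answer 5/14
Stage 3: Y2 = 5/14; threaded value p + q = 19; m = -31; f(3) = -3*(-27) + 2*(41) + 1*(-31) = 132; iterating: f(3)=132, f(4)=-409, f(5)=1464, f(6)=-5078, f(7)=17753, f(8)=-61951, f(9)=216281, f(10)=-754992, f(11)=2635587, f(12)=-9200464, f(13)=32117574, f(14)=-112118063, f(15)=391388873, f(16)=-1366285171; answer -1366285171
Stage 4: Y3 = -1366285171; d = 3; total draws C(17,6) = 12376; favorable C(10,6) = 210; P = 15/884; answer 15/884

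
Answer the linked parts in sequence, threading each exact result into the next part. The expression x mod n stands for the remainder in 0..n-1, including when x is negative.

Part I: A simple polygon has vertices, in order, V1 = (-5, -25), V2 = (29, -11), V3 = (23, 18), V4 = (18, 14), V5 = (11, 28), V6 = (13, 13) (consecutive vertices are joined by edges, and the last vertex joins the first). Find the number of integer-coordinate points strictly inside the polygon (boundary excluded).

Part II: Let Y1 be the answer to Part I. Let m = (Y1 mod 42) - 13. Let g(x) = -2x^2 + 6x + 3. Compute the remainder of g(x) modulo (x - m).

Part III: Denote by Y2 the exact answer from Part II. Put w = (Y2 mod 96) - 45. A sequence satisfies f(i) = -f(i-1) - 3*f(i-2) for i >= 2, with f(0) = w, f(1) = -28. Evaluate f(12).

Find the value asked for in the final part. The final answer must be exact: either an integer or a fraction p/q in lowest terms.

-30434

Part I: cross terms: (-5*-11 - 29*-25)=780, (29*18 - 23*-11)=775, (23*14 - 18*18)=-2, (18*28 - 11*14)=350, (11*13 - 13*28)=-221, (13*-25 - -5*13)=-260; twice the area = |1422| = 1422; area = 711; boundary points = 2 + 1 + 1 + 7 + 1 + 2 = 14; strictly interior points = area - boundary/2 + 1 = 705; answer 705
Part II: Y1 = 705; m = 20; remainder = value at the root: -2*(20)^2 + 6*(20)^1 + 3 = (-800) + (120) + (3) = -677; answer -677
Part III: Y2 = -677; w = 46; f(2) = -1*(-28) - 3*(46) = -110; iterating: f(2)=-110, f(3)=194, f(4)=136, f(5)=-718, f(6)=310, f(7)=1844, f(8)=-2774, f(9)=-2758, f(10)=11080, f(11)=-2806, f(12)=-30434; answer -30434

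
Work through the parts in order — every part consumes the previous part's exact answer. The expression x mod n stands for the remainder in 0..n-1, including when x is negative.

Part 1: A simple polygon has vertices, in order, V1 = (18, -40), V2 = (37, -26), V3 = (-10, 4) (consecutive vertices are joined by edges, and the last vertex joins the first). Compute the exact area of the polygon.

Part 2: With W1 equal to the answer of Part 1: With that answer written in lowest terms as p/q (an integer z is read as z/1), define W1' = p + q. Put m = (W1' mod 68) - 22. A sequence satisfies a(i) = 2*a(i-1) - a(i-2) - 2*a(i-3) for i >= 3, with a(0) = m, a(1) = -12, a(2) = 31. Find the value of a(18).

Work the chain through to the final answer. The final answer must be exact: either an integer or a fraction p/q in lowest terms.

-351025

Part 1: cross terms: (18*-26 - 37*-40)=1012, (37*4 - -10*-26)=-112, (-10*-40 - 18*4)=328; twice the area = |1228| = 1228; area = 614; answer 614
Part 2: W1 = 614; threaded value p + q = 615; m = -19; a(3) = 2*(31) - 1*(-12) - 2*(-19) = 112; iterating: a(3)=112, a(4)=217, a(5)=260, a(6)=79, a(7)=-536, a(8)=-1671, a(9)=-2964, a(10)=-3185, a(11)=-64, a(12)=8985, a(13)=24404, a(14)=39951, a(15)=37528, a(16)=-13703, a(17)=-144836, a(18)=-351025; answer -351025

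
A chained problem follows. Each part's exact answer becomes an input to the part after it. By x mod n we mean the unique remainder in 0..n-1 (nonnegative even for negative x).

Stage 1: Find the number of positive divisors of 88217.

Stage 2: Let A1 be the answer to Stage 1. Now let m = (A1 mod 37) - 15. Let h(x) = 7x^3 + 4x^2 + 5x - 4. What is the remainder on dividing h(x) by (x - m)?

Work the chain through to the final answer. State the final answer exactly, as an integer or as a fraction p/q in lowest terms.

-8892

Stage 1: 88217 = 19 * 4643; number of divisors = (1+1) * (1+1) = 4; answer 4
Stage 2: A1 = 4; m = -11; remainder = value at the root: 7*(-11)^3 + 4*(-11)^2 + 5*(-11)^1 - 4 = (-9317) + (484) + (-55) + (-4) = -8892; answer -8892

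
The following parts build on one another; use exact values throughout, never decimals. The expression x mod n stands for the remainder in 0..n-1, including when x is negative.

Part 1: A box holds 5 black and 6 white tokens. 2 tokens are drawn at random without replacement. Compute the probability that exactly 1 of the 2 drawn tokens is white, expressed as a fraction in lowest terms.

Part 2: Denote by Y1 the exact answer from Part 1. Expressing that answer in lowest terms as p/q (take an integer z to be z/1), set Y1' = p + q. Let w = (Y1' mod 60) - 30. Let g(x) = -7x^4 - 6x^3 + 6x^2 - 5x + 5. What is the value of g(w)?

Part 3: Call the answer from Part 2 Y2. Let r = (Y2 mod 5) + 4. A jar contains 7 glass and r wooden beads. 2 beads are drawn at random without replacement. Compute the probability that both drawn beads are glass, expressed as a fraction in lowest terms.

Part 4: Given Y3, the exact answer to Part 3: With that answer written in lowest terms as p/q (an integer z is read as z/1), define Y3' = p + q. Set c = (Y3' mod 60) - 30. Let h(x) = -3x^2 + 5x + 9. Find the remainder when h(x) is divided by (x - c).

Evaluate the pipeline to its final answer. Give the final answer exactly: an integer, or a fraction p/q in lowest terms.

-1839

Part 1: total draws C(11,2) = 55; favorable C(6,1)*C(5,1) = 30; P = 6/11; answer 6/11
Part 2: Y1 = 6/11; threaded value p + q = 17; w = -13; -7*(-13)^4 - 6*(-13)^3 + 6*(-13)^2 - 5*(-13)^1 + 5 = (-199927) + (13182) + (1014) + (65) + (5) = -185661; answer -185661
Part 3: Y2 = -185661; r = 8; total draws C(15,2) = 105; favorable C(7,2) = 21; P = 1/5; answer 1/5
Part 4: Y3 = 1/5; threaded value p + q = 6; c = -24; remainder = value at the root: -3*(-24)^2 + 5*(-24)^1 + 9 = (-1728) + (-120) + (9) = -1839; answer -1839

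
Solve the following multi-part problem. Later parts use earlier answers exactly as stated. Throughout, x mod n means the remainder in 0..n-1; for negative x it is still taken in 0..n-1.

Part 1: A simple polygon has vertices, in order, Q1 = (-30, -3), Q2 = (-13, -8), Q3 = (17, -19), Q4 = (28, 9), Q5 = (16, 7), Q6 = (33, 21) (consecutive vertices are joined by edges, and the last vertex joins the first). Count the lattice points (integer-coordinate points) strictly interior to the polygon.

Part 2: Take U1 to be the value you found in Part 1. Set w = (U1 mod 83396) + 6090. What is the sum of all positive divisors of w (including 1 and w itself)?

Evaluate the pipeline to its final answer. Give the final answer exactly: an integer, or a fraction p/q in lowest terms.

12324

Part 1: cross terms: (-30*-8 - -13*-3)=201, (-13*-19 - 17*-8)=383, (17*9 - 28*-19)=685, (28*7 - 16*9)=52, (16*21 - 33*7)=105, (33*-3 - -30*21)=531; twice the area = |1957| = 1957; area = 1957/2; boundary points = 1 + 1 + 1 + 2 + 1 + 3 = 9; strictly interior points = area - boundary/2 + 1 = 975; answer 975
Part 2: U1 = 975; w = 7065; 7065 = 3^2 * 5 * 157; sigma = (1 + 3 + 9) * (1 + 5) * (1 + 157) = 13 * 6 * 158 = 12324; answer 12324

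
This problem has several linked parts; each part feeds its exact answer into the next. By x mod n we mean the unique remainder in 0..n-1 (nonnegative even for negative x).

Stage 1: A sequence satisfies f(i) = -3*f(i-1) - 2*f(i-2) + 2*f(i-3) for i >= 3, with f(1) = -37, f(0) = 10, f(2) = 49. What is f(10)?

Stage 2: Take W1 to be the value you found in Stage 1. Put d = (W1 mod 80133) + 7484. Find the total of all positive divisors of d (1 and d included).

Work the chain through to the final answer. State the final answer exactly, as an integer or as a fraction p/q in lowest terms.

Stage 1: f(3) = -3*(49) - 2*(-37) + 2*(10) = -53; iterating: f(3)=-53, f(4)=-13, f(5)=243, f(6)=-809, f(7)=1915, f(8)=-3641, f(9)=5475, f(10)=-5313; answer -5313
Stage 2: W1 = -5313; d = 82304; 82304 = 2^7 * 643; sigma = (1 + 2 + 4 + 8 + 16 + 32 + 64 + 128) * (1 + 643) = 255 * 644 = 164220; answer 164220

164220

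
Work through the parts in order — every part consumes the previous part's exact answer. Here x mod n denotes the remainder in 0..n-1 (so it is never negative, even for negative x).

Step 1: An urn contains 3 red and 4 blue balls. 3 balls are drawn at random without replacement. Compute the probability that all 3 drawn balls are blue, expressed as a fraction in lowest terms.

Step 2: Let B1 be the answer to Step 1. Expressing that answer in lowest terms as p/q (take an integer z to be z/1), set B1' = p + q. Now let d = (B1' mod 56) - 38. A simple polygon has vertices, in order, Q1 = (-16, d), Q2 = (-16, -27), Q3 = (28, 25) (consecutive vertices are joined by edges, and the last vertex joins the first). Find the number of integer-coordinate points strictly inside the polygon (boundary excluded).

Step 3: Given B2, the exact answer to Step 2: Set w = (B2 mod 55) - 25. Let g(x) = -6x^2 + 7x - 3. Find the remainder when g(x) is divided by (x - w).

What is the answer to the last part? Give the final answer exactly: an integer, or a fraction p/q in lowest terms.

Step 1: total draws C(7,3) = 35; favorable C(4,3) = 4; P = 4/35; answer 4/35
Step 2: B1 = 4/35; threaded value p + q = 39; d = 1; cross terms: (-16*-27 - -16*1)=448, (-16*25 - 28*-27)=356, (28*1 - -16*25)=428; twice the area = |1232| = 1232; area = 616; boundary points = 28 + 4 + 4 = 36; strictly interior points = area - boundary/2 + 1 = 599; answer 599
Step 3: B2 = 599; w = 24; remainder = value at the root: -6*(24)^2 + 7*(24)^1 - 3 = (-3456) + (168) + (-3) = -3291; answer -3291

-3291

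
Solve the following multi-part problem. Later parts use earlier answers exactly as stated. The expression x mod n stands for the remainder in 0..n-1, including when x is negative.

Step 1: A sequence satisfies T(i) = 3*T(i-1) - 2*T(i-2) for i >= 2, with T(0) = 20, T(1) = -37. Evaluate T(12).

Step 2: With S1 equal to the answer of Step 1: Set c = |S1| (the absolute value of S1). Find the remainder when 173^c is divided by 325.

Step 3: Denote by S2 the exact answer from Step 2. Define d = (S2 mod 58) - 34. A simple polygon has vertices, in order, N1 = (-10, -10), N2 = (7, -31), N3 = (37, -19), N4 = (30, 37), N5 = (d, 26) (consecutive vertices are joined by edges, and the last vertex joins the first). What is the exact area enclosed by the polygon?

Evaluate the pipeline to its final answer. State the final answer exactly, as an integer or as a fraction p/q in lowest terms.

4843/2

Step 1: T(2) = 3*(-37) - 2*(20) = -151; iterating: T(2)=-151, T(3)=-379, T(4)=-835, T(5)=-1747, T(6)=-3571, T(7)=-7219, T(8)=-14515, T(9)=-29107, T(10)=-58291, T(11)=-116659, T(12)=-233395; answer -233395
Step 2: S1 = -233395; c = 233395; squarings mod 325: 173^1=173, 173^2=29, 173^4=191, 173^8=81, 173^16=61, 173^32=146, 173^64=191, 173^128=81, 173^256=61, 173^512=146, 173^1024=191, 173^2048=81, 173^4096=61, 173^8192=146, 173^16384=191, 173^32768=81, 173^65536=61, 173^131072=146; 173^233395 = 173^1 * 173^2 * 173^16 * 173^32 * 173^128 * 173^256 * 173^512 * 173^1024 * 173^2048 * 173^32768 * 173^65536 * 173^131072 = 82 (mod 325); answer 82
Step 3: S2 = 82; d = -10; cross terms: (-10*-31 - 7*-10)=380, (7*-19 - 37*-31)=1014, (37*37 - 30*-19)=1939, (30*26 - -10*37)=1150, (-10*-10 - -10*26)=360; twice the area = |4843| = 4843; area = 4843/2; answer 4843/2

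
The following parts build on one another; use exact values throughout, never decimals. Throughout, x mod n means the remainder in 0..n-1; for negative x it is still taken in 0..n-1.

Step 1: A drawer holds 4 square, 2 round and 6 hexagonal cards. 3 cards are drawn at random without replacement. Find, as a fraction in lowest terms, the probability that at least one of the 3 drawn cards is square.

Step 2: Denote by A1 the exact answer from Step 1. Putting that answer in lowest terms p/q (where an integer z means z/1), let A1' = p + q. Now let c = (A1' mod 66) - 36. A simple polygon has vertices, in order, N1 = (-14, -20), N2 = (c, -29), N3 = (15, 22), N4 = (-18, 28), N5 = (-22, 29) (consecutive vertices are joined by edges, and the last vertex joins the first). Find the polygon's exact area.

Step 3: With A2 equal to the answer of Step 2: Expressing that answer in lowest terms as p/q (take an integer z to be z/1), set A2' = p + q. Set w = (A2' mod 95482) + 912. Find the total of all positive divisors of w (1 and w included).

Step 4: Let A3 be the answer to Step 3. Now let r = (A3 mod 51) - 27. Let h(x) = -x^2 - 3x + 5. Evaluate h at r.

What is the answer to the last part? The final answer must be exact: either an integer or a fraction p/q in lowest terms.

-455

Step 1: total draws C(12,3) = 220; complement C(8,3) = 56; favorable 220 - 56 = 164; P = 41/55; answer 41/55
Step 2: A1 = 41/55; threaded value p + q = 96; c = -6; cross terms: (-14*-29 - -6*-20)=286, (-6*22 - 15*-29)=303, (15*28 - -18*22)=816, (-18*29 - -22*28)=94, (-22*-20 - -14*29)=846; twice the area = |2345| = 2345; area = 2345/2; answer 2345/2
Step 3: A2 = 2345/2; threaded value p + q = 2347; w = 3259; 3259 is prime, so its only divisors are 1 and 3259; sigma = 1 + 3259 = 3260; answer 3260
Step 4: A3 = 3260; r = 20; -1*(20)^2 - 3*(20)^1 + 5 = (-400) + (-60) + (5) = -455; answer -455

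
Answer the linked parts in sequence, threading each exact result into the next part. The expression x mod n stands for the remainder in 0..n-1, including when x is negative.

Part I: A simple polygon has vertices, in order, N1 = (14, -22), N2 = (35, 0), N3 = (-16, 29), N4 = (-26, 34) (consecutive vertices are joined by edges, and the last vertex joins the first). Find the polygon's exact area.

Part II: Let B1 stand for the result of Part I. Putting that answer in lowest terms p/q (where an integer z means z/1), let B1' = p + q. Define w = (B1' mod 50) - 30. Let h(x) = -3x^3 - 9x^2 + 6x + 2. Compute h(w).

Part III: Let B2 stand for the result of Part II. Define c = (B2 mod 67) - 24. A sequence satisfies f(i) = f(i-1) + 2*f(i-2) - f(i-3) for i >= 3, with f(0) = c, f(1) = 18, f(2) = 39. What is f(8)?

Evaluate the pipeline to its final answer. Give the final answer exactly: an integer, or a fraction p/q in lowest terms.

Part I: cross terms: (14*0 - 35*-22)=770, (35*29 - -16*0)=1015, (-16*34 - -26*29)=210, (-26*-22 - 14*34)=96; twice the area = |2091| = 2091; area = 2091/2; answer 2091/2
Part II: B1 = 2091/2; threaded value p + q = 2093; w = 13; -3*(13)^3 - 9*(13)^2 + 6*(13)^1 + 2 = (-6591) + (-1521) + (78) + (2) = -8032; answer -8032
Part III: B2 = -8032; c = -16; f(3) = 1*(39) + 2*(18) - 1*(-16) = 91; iterating: f(3)=91, f(4)=151, f(5)=294, f(6)=505, f(7)=942, f(8)=1658; answer 1658

1658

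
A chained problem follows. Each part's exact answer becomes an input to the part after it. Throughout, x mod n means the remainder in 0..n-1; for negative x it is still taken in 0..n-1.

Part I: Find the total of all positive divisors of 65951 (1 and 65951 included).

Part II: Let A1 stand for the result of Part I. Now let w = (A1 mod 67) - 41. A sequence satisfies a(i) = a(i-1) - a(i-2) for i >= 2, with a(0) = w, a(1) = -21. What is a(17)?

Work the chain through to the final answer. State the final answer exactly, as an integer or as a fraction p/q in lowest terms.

Part I: 65951 is prime, so its only divisors are 1 and 65951; sigma = 1 + 65951 = 65952; answer 65952
Part II: A1 = 65952; w = -17; a(2) = 1*(-21) - 1*(-17) = -4; iterating: a(2)=-4, a(3)=17, a(4)=21, a(5)=4, a(6)=-17, a(7)=-21, a(8)=-4, a(9)=17, a(10)=21, a(11)=4, a(12)=-17, a(13)=-21, a(14)=-4, a(15)=17, a(16)=21, a(17)=4; answer 4

4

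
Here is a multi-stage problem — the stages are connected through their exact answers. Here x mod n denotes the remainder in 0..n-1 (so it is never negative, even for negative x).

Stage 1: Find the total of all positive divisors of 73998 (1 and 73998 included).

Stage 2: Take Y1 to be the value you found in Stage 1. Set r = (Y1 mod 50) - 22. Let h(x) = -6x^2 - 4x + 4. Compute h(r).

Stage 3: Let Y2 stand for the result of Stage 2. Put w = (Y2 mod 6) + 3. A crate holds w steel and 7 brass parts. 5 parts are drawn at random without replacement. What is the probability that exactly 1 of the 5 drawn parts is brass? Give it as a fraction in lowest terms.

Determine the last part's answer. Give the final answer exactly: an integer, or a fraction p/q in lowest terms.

35/792

Stage 1: 73998 = 2 * 3^2 * 4111; sigma = (1 + 2) * (1 + 3 + 9) * (1 + 4111) = 3 * 13 * 4112 = 160368; answer 160368
Stage 2: Y1 = 160368; r = -4; -6*(-4)^2 - 4*(-4)^1 + 4 = (-96) + (16) + (4) = -76; answer -76
Stage 3: Y2 = -76; w = 5; total draws C(12,5) = 792; favorable C(7,1)*C(5,4) = 35; P = 35/792; answer 35/792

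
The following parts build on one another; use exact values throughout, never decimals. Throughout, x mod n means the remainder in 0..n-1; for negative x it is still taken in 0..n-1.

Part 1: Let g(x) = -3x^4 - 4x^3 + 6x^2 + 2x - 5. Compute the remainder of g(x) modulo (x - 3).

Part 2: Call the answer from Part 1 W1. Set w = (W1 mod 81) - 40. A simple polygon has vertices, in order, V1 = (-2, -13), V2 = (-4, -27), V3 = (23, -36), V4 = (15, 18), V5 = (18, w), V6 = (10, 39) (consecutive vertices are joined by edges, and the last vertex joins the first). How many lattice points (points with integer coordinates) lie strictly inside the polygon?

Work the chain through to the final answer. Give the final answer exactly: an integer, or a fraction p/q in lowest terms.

Part 1: remainder = value at the root: -3*(3)^4 - 4*(3)^3 + 6*(3)^2 + 2*(3)^1 - 5 = (-243) + (-108) + (54) + (6) + (-5) = -296; answer -296
Part 2: W1 = -296; w = -12; cross terms: (-2*-27 - -4*-13)=2, (-4*-36 - 23*-27)=765, (23*18 - 15*-36)=954, (15*-12 - 18*18)=-504, (18*39 - 10*-12)=822, (10*-13 - -2*39)=-52; twice the area = |1987| = 1987; area = 1987/2; boundary points = 2 + 9 + 2 + 3 + 1 + 4 = 21; strictly interior points = area - boundary/2 + 1 = 984; answer 984

984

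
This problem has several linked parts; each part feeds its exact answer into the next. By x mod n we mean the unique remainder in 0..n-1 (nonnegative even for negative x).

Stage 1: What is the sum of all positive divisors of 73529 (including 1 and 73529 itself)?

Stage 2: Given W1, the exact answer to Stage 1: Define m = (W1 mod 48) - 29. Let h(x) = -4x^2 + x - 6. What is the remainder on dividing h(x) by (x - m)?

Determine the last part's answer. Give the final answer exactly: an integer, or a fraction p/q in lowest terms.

Stage 1: 73529 is prime, so its only divisors are 1 and 73529; sigma = 1 + 73529 = 73530; answer 73530
Stage 2: W1 = 73530; m = 13; remainder = value at the root: -4*(13)^2 + 1*(13)^1 - 6 = (-676) + (13) + (-6) = -669; answer -669

-669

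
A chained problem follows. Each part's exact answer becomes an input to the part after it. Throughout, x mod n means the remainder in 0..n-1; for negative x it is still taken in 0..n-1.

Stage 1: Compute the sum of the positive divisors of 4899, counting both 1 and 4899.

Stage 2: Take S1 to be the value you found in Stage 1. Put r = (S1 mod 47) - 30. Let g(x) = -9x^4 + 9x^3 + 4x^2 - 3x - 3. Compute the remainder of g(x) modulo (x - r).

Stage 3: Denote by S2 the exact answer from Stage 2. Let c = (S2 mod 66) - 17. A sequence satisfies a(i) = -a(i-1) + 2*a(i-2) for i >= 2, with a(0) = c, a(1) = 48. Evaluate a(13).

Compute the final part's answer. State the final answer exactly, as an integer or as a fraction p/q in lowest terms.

Stage 1: 4899 = 3 * 23 * 71; sigma = (1 + 3) * (1 + 23) * (1 + 71) = 4 * 24 * 72 = 6912; answer 6912
Stage 2: S1 = 6912; r = -27; remainder = value at the root: -9*(-27)^4 + 9*(-27)^3 + 4*(-27)^2 - 3*(-27)^1 - 3 = (-4782969) + (-177147) + (2916) + (81) + (-3) = -4957122; answer -4957122
Stage 3: S2 = -4957122; c = -11; a(2) = -1*(48) + 2*(-11) = -70; iterating: a(2)=-70, a(3)=166, a(4)=-306, a(5)=638, a(6)=-1250, a(7)=2526, a(8)=-5026, a(9)=10078, a(10)=-20130, a(11)=40286, a(12)=-80546, a(13)=161118; answer 161118

161118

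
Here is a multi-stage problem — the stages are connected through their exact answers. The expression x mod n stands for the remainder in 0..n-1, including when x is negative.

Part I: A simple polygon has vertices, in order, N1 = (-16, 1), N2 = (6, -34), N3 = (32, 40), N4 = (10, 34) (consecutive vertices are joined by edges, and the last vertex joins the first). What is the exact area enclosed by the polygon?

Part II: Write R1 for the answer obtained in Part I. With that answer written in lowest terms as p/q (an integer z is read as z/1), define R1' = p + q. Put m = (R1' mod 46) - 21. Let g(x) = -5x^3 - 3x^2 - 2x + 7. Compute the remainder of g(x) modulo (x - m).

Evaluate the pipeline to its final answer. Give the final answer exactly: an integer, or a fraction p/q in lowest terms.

-21273

Part I: cross terms: (-16*-34 - 6*1)=538, (6*40 - 32*-34)=1328, (32*34 - 10*40)=688, (10*1 - -16*34)=554; twice the area = |3108| = 3108; area = 1554; answer 1554
Part II: R1 = 1554; threaded value p + q = 1555; m = 16; remainder = value at the root: -5*(16)^3 - 3*(16)^2 - 2*(16)^1 + 7 = (-20480) + (-768) + (-32) + (7) = -21273; answer -21273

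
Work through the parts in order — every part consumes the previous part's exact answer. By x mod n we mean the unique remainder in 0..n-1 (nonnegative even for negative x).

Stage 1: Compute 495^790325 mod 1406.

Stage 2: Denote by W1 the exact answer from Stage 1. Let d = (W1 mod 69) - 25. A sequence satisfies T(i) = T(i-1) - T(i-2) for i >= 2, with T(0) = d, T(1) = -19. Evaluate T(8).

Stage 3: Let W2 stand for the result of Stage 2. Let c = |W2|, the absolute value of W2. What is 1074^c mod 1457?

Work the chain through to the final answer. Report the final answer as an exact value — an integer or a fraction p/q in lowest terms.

101

Stage 1: squarings mod 1406: 495^1=495, 495^2=381, 495^4=343, 495^8=951, 495^16=343, 495^32=951, 495^64=343, 495^128=951, 495^256=343, 495^512=951, 495^1024=343, 495^2048=951, 495^4096=343, 495^8192=951, 495^16384=343, 495^32768=951, 495^65536=343, 495^131072=951, 495^262144=343, 495^524288=951; 495^790325 = 495^1 * 495^4 * 495^16 * 495^32 * 495^256 * 495^512 * 495^1024 * 495^2048 * 495^262144 * 495^524288 = 1065 (mod 1406); answer 1065
Stage 2: W1 = 1065; d = 5; T(2) = 1*(-19) - 1*(5) = -24; iterating: T(2)=-24, T(3)=-5, T(4)=19, T(5)=24, T(6)=5, T(7)=-19, T(8)=-24; answer -24
Stage 3: W2 = -24; c = 24; squarings mod 1457: 1074^1=1074, 1074^2=989, 1074^4=474, 1074^8=298, 1074^16=1384; 1074^24 = 1074^8 * 1074^16 = 101 (mod 1457); answer 101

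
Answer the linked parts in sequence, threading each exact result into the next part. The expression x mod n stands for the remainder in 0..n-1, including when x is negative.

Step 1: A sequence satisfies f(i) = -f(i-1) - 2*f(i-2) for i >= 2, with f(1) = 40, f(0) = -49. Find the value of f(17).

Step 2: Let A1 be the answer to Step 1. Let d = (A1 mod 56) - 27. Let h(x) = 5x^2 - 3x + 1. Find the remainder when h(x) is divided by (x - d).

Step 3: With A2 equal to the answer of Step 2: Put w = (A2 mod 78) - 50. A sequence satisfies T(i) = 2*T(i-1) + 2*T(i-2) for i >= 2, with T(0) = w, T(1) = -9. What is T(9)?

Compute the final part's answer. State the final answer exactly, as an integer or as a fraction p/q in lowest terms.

-52496

Step 1: f(2) = -1*(40) - 2*(-49) = 58; iterating: f(2)=58, f(3)=-138, f(4)=22, f(5)=254, f(6)=-298, f(7)=-210, f(8)=806, f(9)=-386, f(10)=-1226, f(11)=1998, f(12)=454, f(13)=-4450, f(14)=3542, f(15)=5358, f(16)=-12442, f(17)=1726; answer 1726
Step 2: A1 = 1726; d = 19; remainder = value at the root: 5*(19)^2 - 3*(19)^1 + 1 = (1805) + (-57) + (1) = 1749; answer 1749
Step 3: A2 = 1749; w = -17; T(2) = 2*(-9) + 2*(-17) = -52; iterating: T(2)=-52, T(3)=-122, T(4)=-348, T(5)=-940, T(6)=-2576, T(7)=-7032, T(8)=-19216, T(9)=-52496; answer -52496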